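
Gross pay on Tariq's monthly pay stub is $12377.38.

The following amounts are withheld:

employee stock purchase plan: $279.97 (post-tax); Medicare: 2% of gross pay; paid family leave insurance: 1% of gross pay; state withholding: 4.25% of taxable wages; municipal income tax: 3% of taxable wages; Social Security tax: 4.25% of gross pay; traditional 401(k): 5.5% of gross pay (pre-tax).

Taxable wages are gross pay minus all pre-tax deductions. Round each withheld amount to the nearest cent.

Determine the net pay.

$9671.28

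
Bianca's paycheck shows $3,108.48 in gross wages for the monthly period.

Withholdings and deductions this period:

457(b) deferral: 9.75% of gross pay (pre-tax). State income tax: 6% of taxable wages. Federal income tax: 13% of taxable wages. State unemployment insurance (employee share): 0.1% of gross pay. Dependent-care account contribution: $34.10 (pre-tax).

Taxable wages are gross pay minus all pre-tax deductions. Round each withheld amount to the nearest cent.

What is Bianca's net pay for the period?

$2,241.64

457(b) deferral: $3,108.48 × 0.0975 = $303.08
Dependent-care account contribution: $34.10
Pre-tax total = $303.08 + $34.10 = $337.18
Taxable wages = $3,108.48 − $337.18 = $2,771.30
State income tax: $2,771.30 × 0.06 = $166.28
Federal income tax: $2,771.30 × 0.13 = $360.27
State unemployment insurance (employee share): $3,108.48 × 0.001 = $3.11
Total deductions = $303.08 + $34.10 + $166.28 + $360.27 + $3.11 = $866.84
Net pay = $3,108.48 − $866.84 = $2,241.64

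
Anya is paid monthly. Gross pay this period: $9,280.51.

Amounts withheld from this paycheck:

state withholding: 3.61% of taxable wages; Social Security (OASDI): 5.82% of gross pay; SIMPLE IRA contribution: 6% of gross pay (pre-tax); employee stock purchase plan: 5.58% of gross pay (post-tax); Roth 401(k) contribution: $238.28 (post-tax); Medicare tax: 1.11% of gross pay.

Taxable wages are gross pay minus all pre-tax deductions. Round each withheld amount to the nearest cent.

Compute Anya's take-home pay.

$7,009.49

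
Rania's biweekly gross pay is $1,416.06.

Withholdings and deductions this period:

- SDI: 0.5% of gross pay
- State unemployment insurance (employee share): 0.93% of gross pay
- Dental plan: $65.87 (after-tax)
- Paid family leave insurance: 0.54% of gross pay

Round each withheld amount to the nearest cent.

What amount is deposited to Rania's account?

$1,322.29

SDI: $1,416.06 × 0.005 = $7.08
Paid family leave insurance: $1,416.06 × 0.0054 = $7.65
State unemployment insurance (employee share): $1,416.06 × 0.0093 = $13.17
Dental plan: $65.87
Total deductions = $7.08 + $7.65 + $13.17 + $65.87 = $93.77
Net pay = $1,416.06 − $93.77 = $1,322.29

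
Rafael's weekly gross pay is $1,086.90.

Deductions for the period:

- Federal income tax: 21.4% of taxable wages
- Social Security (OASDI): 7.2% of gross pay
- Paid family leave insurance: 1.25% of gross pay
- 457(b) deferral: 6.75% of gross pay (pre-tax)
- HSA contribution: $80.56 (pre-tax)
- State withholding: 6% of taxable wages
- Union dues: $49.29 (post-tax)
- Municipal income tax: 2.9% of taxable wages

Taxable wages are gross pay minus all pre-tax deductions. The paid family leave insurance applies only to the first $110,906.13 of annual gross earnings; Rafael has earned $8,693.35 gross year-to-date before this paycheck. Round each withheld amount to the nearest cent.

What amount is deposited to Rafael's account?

$509.13

457(b) deferral: $1,086.90 × 0.0675 = $73.37
HSA contribution: $80.56
Pre-tax total = $73.37 + $80.56 = $153.93
Taxable wages = $1,086.90 − $153.93 = $932.97
State withholding: $932.97 × 0.06 = $55.98
Federal income tax: $932.97 × 0.214 = $199.66
Municipal income tax: $932.97 × 0.029 = $27.06
Paid family leave insurance: cap not yet reached, full $1,086.90 is subject → $1,086.90 × 0.0125 = $13.59
Social Security (OASDI): $1,086.90 × 0.072 = $78.26
Union dues: $49.29
Total deductions = $73.37 + $80.56 + $55.98 + $199.66 + $27.06 + $13.59 + $78.26 + $49.29 = $577.77
Net pay = $1,086.90 − $577.77 = $509.13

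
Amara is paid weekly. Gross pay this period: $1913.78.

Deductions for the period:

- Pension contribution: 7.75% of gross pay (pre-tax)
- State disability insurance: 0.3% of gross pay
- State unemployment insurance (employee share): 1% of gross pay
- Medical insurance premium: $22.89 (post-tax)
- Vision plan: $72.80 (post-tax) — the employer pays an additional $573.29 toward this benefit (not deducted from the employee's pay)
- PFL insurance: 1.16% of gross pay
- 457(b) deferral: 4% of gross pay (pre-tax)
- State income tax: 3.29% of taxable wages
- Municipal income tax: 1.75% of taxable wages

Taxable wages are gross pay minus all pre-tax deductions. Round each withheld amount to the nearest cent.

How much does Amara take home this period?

457(b) deferral: $1913.78 × 0.04 = $76.55
Pension contribution: $1913.78 × 0.0775 = $148.32
Pre-tax total = $76.55 + $148.32 = $224.87
Taxable wages = $1913.78 − $224.87 = $1688.91
Municipal income tax: $1688.91 × 0.0175 = $29.56
State income tax: $1688.91 × 0.0329 = $55.57
State unemployment insurance (employee share): $1913.78 × 0.01 = $19.14
State disability insurance: $1913.78 × 0.003 = $5.74
PFL insurance: $1913.78 × 0.0116 = $22.20
Vision plan: $72.80
Medical insurance premium: $22.89
(Employer's $573.29 toward vision plan is not withheld from the employee.)
Total deductions = $76.55 + $148.32 + $29.56 + $55.57 + $19.14 + $5.74 + $22.20 + $72.80 + $22.89 = $452.77
Net pay = $1913.78 − $452.77 = $1461.01

$1461.01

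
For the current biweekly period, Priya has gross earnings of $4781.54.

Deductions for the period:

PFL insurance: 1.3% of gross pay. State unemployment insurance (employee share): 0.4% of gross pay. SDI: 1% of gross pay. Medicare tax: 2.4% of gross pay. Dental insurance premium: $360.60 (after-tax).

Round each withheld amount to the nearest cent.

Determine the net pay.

$4177.07

PFL insurance: $4781.54 × 0.013 = $62.16
SDI: $4781.54 × 0.01 = $47.82
Medicare tax: $4781.54 × 0.024 = $114.76
State unemployment insurance (employee share): $4781.54 × 0.004 = $19.13
Dental insurance premium: $360.60
Total deductions = $62.16 + $47.82 + $114.76 + $19.13 + $360.60 = $604.47
Net pay = $4781.54 − $604.47 = $4177.07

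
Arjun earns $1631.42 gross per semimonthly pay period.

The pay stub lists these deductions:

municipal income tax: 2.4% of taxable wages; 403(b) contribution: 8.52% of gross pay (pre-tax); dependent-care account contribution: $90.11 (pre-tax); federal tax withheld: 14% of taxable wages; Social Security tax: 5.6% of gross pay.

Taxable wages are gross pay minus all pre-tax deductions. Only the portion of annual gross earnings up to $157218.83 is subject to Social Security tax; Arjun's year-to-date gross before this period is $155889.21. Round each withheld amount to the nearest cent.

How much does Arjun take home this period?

$1097.87

Dependent-care account contribution: $90.11
403(b) contribution: $1631.42 × 0.0852 = $139.00
Pre-tax total = $90.11 + $139.00 = $229.11
Taxable wages = $1631.42 − $229.11 = $1402.31
Federal tax withheld: $1402.31 × 0.14 = $196.32
Municipal income tax: $1402.31 × 0.024 = $33.66
Social Security tax: only $157218.83 − $155889.21 = $1329.62 of this check is subject → $1329.62 × 0.056 = $74.46
Total deductions = $90.11 + $139.00 + $196.32 + $33.66 + $74.46 = $533.55
Net pay = $1631.42 − $533.55 = $1097.87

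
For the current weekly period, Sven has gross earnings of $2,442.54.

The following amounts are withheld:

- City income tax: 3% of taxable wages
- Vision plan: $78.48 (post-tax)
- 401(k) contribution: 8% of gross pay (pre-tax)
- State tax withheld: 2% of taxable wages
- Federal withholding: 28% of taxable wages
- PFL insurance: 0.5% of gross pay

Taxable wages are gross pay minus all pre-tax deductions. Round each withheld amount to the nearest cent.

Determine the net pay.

$1,414.90

401(k) contribution: $2,442.54 × 0.08 = $195.40
Taxable wages = $2,442.54 − $195.40 = $2,247.14
Federal withholding: $2,247.14 × 0.28 = $629.20
City income tax: $2,247.14 × 0.03 = $67.41
State tax withheld: $2,247.14 × 0.02 = $44.94
PFL insurance: $2,442.54 × 0.005 = $12.21
Vision plan: $78.48
Total deductions = $195.40 + $629.20 + $67.41 + $44.94 + $12.21 + $78.48 = $1,027.64
Net pay = $2,442.54 − $1,027.64 = $1,414.90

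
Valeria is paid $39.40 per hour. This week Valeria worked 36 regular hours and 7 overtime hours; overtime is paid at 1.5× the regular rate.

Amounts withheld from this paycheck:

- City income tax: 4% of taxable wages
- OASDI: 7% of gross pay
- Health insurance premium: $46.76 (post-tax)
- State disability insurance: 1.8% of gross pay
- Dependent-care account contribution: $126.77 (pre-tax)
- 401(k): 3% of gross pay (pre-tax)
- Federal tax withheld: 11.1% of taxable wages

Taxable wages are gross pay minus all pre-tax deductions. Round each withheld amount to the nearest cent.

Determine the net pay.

$1,193.18

Regular pay: 36 × $39.40 = $1,418.40
Overtime pay: 7 × $39.40 × 1.5 = $413.70
Gross pay = $1,418.40 + $413.70 = $1,832.10
401(k): $1,832.10 × 0.03 = $54.96
Dependent-care account contribution: $126.77
Pre-tax total = $54.96 + $126.77 = $181.73
Taxable wages = $1,832.10 − $181.73 = $1,650.37
Federal tax withheld: $1,650.37 × 0.111 = $183.19
City income tax: $1,650.37 × 0.04 = $66.01
State disability insurance: $1,832.10 × 0.018 = $32.98
OASDI: $1,832.10 × 0.07 = $128.25
Health insurance premium: $46.76
Total deductions = $54.96 + $126.77 + $183.19 + $66.01 + $32.98 + $128.25 + $46.76 = $638.92
Net pay = $1,832.10 − $638.92 = $1,193.18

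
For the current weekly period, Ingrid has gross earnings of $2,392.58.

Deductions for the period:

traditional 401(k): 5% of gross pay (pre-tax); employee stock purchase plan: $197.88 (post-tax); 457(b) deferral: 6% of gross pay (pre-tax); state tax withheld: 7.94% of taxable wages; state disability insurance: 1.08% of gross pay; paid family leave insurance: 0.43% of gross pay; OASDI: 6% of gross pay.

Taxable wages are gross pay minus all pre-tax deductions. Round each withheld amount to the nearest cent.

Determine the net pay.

$1,582.77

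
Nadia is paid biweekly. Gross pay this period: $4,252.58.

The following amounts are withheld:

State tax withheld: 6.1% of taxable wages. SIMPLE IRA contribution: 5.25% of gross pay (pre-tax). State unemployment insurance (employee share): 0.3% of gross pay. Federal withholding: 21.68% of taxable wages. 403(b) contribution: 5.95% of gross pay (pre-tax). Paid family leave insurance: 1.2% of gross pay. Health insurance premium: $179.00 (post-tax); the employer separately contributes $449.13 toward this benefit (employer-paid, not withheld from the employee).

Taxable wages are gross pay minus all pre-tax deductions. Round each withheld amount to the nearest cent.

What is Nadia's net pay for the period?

$2,484.45

SIMPLE IRA contribution: $4,252.58 × 0.0525 = $223.26
403(b) contribution: $4,252.58 × 0.0595 = $253.03
Pre-tax total = $223.26 + $253.03 = $476.29
Taxable wages = $4,252.58 − $476.29 = $3,776.29
Federal withholding: $3,776.29 × 0.2168 = $818.70
State tax withheld: $3,776.29 × 0.061 = $230.35
Paid family leave insurance: $4,252.58 × 0.012 = $51.03
State unemployment insurance (employee share): $4,252.58 × 0.003 = $12.76
Health insurance premium: $179.00
(Employer's $449.13 toward health insurance premium is not withheld from the employee.)
Total deductions = $223.26 + $253.03 + $818.70 + $230.35 + $51.03 + $12.76 + $179.00 = $1,768.13
Net pay = $4,252.58 − $1,768.13 = $2,484.45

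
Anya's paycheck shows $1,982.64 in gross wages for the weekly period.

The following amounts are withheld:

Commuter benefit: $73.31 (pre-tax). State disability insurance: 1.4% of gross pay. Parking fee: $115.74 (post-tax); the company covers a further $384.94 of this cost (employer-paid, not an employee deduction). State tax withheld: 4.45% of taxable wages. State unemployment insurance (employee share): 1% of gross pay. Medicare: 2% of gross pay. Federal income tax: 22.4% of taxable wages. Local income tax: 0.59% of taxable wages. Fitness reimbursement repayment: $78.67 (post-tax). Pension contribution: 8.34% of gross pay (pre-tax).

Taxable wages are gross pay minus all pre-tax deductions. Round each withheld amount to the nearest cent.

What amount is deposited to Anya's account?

$983.78

Pension contribution: $1,982.64 × 0.0834 = $165.35
Commuter benefit: $73.31
Pre-tax total = $165.35 + $73.31 = $238.66
Taxable wages = $1,982.64 − $238.66 = $1,743.98
Local income tax: $1,743.98 × 0.0059 = $10.29
Federal income tax: $1,743.98 × 0.224 = $390.65
State tax withheld: $1,743.98 × 0.0445 = $77.61
State unemployment insurance (employee share): $1,982.64 × 0.01 = $19.83
State disability insurance: $1,982.64 × 0.014 = $27.76
Medicare: $1,982.64 × 0.02 = $39.65
Fitness reimbursement repayment: $78.67
Parking fee: $115.74
(Employer's $384.94 toward parking fee is not withheld from the employee.)
Total deductions = $165.35 + $73.31 + $10.29 + $390.65 + $77.61 + $19.83 + $27.76 + $39.65 + $78.67 + $115.74 = $998.86
Net pay = $1,982.64 − $998.86 = $983.78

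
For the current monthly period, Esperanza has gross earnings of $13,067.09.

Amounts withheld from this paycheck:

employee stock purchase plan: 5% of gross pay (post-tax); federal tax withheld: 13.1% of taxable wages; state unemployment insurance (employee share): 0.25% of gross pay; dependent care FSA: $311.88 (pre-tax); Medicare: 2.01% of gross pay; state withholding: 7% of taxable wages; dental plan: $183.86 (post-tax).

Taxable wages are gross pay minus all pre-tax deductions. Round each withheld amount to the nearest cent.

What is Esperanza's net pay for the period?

Dependent care FSA: $311.88
Taxable wages = $13,067.09 − $311.88 = $12,755.21
Federal tax withheld: $12,755.21 × 0.131 = $1,670.93
State withholding: $12,755.21 × 0.07 = $892.86
Medicare: $13,067.09 × 0.0201 = $262.65
State unemployment insurance (employee share): $13,067.09 × 0.0025 = $32.67
Employee stock purchase plan: $13,067.09 × 0.05 = $653.35
Dental plan: $183.86
Total deductions = $311.88 + $1,670.93 + $892.86 + $262.65 + $32.67 + $653.35 + $183.86 = $4,008.20
Net pay = $13,067.09 − $4,008.20 = $9,058.89

$9,058.89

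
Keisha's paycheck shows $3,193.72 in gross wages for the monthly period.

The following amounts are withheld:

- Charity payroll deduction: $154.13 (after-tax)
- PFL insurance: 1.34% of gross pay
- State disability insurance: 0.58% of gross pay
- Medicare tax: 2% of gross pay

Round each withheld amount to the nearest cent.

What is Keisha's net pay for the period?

$2,914.40

Medicare tax: $3,193.72 × 0.02 = $63.87
State disability insurance: $3,193.72 × 0.0058 = $18.52
PFL insurance: $3,193.72 × 0.0134 = $42.80
Charity payroll deduction: $154.13
Total deductions = $63.87 + $18.52 + $42.80 + $154.13 = $279.32
Net pay = $3,193.72 − $279.32 = $2,914.40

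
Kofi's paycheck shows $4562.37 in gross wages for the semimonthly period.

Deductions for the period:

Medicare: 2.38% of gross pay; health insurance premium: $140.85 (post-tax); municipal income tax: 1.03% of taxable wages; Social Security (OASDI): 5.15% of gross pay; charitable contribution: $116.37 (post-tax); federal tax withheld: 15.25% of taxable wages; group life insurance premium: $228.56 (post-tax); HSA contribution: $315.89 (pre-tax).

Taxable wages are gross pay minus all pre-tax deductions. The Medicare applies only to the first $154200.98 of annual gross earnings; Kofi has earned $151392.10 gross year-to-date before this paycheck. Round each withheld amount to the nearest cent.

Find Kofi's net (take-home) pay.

HSA contribution: $315.89
Taxable wages = $4562.37 − $315.89 = $4246.48
Municipal income tax: $4246.48 × 0.0103 = $43.74
Federal tax withheld: $4246.48 × 0.1525 = $647.59
Social Security (OASDI): $4562.37 × 0.0515 = $234.96
Medicare: only $154200.98 − $151392.10 = $2808.88 of this check is subject → $2808.88 × 0.0238 = $66.85
Group life insurance premium: $228.56
Charitable contribution: $116.37
Health insurance premium: $140.85
Total deductions = $315.89 + $43.74 + $647.59 + $234.96 + $66.85 + $228.56 + $116.37 + $140.85 = $1794.81
Net pay = $4562.37 − $1794.81 = $2767.56

$2767.56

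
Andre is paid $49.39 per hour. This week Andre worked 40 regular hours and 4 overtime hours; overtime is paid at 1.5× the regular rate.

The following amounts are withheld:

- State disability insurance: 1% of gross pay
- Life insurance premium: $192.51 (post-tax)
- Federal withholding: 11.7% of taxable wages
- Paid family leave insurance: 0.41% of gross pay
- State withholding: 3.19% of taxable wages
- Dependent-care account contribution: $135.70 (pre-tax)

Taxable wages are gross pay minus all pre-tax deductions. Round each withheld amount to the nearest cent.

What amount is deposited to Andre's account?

$1,593.61

Regular pay: 40 × $49.39 = $1,975.60
Overtime pay: 4 × $49.39 × 1.5 = $296.34
Gross pay = $1,975.60 + $296.34 = $2,271.94
Dependent-care account contribution: $135.70
Taxable wages = $2,271.94 − $135.70 = $2,136.24
Federal withholding: $2,136.24 × 0.117 = $249.94
State withholding: $2,136.24 × 0.0319 = $68.15
Paid family leave insurance: $2,271.94 × 0.0041 = $9.31
State disability insurance: $2,271.94 × 0.01 = $22.72
Life insurance premium: $192.51
Total deductions = $135.70 + $249.94 + $68.15 + $9.31 + $22.72 + $192.51 = $678.33
Net pay = $2,271.94 − $678.33 = $1,593.61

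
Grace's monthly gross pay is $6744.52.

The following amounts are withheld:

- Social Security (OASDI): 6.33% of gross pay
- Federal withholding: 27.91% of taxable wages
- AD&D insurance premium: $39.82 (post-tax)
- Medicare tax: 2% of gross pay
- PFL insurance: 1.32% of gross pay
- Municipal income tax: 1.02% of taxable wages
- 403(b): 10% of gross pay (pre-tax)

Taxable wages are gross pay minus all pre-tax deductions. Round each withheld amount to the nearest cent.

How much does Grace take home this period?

$3623.33

403(b): $6744.52 × 0.1 = $674.45
Taxable wages = $6744.52 − $674.45 = $6070.07
Federal withholding: $6070.07 × 0.2791 = $1694.16
Municipal income tax: $6070.07 × 0.0102 = $61.91
Social Security (OASDI): $6744.52 × 0.0633 = $426.93
PFL insurance: $6744.52 × 0.0132 = $89.03
Medicare tax: $6744.52 × 0.02 = $134.89
AD&D insurance premium: $39.82
Total deductions = $674.45 + $1694.16 + $61.91 + $426.93 + $89.03 + $134.89 + $39.82 = $3121.19
Net pay = $6744.52 − $3121.19 = $3623.33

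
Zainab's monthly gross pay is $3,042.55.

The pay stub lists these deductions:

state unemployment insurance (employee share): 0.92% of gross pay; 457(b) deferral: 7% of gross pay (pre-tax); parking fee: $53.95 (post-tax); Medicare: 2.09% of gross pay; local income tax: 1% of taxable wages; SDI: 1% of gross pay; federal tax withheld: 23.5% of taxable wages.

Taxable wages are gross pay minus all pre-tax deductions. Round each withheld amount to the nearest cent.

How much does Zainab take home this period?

$1,960.36

457(b) deferral: $3,042.55 × 0.07 = $212.98
Taxable wages = $3,042.55 − $212.98 = $2,829.57
Federal tax withheld: $2,829.57 × 0.235 = $664.95
Local income tax: $2,829.57 × 0.01 = $28.30
SDI: $3,042.55 × 0.01 = $30.43
State unemployment insurance (employee share): $3,042.55 × 0.0092 = $27.99
Medicare: $3,042.55 × 0.0209 = $63.59
Parking fee: $53.95
Total deductions = $212.98 + $664.95 + $28.30 + $30.43 + $27.99 + $63.59 + $53.95 = $1,082.19
Net pay = $3,042.55 − $1,082.19 = $1,960.36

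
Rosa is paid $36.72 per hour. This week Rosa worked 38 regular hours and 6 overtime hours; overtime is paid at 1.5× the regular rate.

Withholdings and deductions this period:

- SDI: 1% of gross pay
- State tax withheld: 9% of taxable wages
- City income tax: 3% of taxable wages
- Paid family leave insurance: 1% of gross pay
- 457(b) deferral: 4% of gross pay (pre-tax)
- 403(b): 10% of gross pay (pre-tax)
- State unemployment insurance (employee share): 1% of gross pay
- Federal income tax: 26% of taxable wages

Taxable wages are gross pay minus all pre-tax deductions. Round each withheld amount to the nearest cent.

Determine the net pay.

Regular pay: 38 × $36.72 = $1395.36
Overtime pay: 6 × $36.72 × 1.5 = $330.48
Gross pay = $1395.36 + $330.48 = $1725.84
457(b) deferral: $1725.84 × 0.04 = $69.03
403(b): $1725.84 × 0.1 = $172.58
Pre-tax total = $69.03 + $172.58 = $241.61
Taxable wages = $1725.84 − $241.61 = $1484.23
State tax withheld: $1484.23 × 0.09 = $133.58
City income tax: $1484.23 × 0.03 = $44.53
Federal income tax: $1484.23 × 0.26 = $385.90
Paid family leave insurance: $1725.84 × 0.01 = $17.26
SDI: $1725.84 × 0.01 = $17.26
State unemployment insurance (employee share): $1725.84 × 0.01 = $17.26
Total deductions = $69.03 + $172.58 + $133.58 + $44.53 + $385.90 + $17.26 + $17.26 + $17.26 = $857.40
Net pay = $1725.84 − $857.40 = $868.44

$868.44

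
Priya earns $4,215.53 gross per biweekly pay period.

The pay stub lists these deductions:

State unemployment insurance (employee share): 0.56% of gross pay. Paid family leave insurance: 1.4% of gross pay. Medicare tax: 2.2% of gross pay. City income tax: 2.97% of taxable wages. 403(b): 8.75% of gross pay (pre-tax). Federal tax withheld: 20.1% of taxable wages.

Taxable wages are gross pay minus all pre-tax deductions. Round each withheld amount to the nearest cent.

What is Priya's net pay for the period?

$2,783.87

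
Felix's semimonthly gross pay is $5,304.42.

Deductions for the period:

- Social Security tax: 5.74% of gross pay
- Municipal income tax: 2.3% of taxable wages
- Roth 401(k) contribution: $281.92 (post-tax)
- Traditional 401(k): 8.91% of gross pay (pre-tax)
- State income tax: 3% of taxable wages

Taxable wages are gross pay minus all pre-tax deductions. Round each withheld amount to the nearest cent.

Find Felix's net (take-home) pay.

$3,989.33

Traditional 401(k): $5,304.42 × 0.0891 = $472.62
Taxable wages = $5,304.42 − $472.62 = $4,831.80
State income tax: $4,831.80 × 0.03 = $144.95
Municipal income tax: $4,831.80 × 0.023 = $111.13
Social Security tax: $5,304.42 × 0.0574 = $304.47
Roth 401(k) contribution: $281.92
Total deductions = $472.62 + $144.95 + $111.13 + $304.47 + $281.92 = $1,315.09
Net pay = $5,304.42 − $1,315.09 = $3,989.33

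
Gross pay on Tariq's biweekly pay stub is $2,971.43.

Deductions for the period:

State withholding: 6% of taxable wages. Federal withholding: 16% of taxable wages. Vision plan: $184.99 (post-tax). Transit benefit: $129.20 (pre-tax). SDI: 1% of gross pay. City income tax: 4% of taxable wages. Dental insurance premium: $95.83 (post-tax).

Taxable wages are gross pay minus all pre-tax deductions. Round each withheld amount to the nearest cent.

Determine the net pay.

$1,792.72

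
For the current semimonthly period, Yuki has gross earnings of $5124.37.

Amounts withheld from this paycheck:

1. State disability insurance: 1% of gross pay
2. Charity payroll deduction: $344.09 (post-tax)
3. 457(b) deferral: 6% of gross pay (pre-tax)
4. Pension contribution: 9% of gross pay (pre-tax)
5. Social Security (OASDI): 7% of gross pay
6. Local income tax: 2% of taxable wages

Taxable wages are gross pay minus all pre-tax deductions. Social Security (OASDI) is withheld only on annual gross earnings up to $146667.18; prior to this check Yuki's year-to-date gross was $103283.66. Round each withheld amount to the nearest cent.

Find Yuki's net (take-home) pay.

$3514.57

457(b) deferral: $5124.37 × 0.06 = $307.46
Pension contribution: $5124.37 × 0.09 = $461.19
Pre-tax total = $307.46 + $461.19 = $768.65
Taxable wages = $5124.37 − $768.65 = $4355.72
Local income tax: $4355.72 × 0.02 = $87.11
Social Security (OASDI): cap not yet reached, full $5124.37 is subject → $5124.37 × 0.07 = $358.71
State disability insurance: $5124.37 × 0.01 = $51.24
Charity payroll deduction: $344.09
Total deductions = $307.46 + $461.19 + $87.11 + $358.71 + $51.24 + $344.09 = $1609.80
Net pay = $5124.37 − $1609.80 = $3514.57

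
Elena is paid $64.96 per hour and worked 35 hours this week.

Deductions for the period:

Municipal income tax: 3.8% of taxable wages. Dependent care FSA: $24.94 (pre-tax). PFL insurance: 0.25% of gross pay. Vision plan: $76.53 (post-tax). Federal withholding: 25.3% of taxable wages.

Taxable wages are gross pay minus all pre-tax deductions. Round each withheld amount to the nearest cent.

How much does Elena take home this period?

$1,512.09

Gross pay: 35 × $64.96 = $2,273.60
Dependent care FSA: $24.94
Taxable wages = $2,273.60 − $24.94 = $2,248.66
Municipal income tax: $2,248.66 × 0.038 = $85.45
Federal withholding: $2,248.66 × 0.253 = $568.91
PFL insurance: $2,273.60 × 0.0025 = $5.68
Vision plan: $76.53
Total deductions = $24.94 + $85.45 + $568.91 + $5.68 + $76.53 = $761.51
Net pay = $2,273.60 − $761.51 = $1,512.09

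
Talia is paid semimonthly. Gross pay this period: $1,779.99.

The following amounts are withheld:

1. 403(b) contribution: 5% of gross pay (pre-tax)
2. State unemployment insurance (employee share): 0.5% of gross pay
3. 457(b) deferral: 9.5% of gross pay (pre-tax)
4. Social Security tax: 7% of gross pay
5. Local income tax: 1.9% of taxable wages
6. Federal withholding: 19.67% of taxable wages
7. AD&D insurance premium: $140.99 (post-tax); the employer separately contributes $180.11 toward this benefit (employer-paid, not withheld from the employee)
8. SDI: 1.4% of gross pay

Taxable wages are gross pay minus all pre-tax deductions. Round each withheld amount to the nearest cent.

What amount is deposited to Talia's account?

457(b) deferral: $1,779.99 × 0.095 = $169.10
403(b) contribution: $1,779.99 × 0.05 = $89.00
Pre-tax total = $169.10 + $89.00 = $258.10
Taxable wages = $1,779.99 − $258.10 = $1,521.89
Federal withholding: $1,521.89 × 0.1967 = $299.36
Local income tax: $1,521.89 × 0.019 = $28.92
Social Security tax: $1,779.99 × 0.07 = $124.60
SDI: $1,779.99 × 0.014 = $24.92
State unemployment insurance (employee share): $1,779.99 × 0.005 = $8.90
AD&D insurance premium: $140.99
(Employer's $180.11 toward AD&D insurance premium is not withheld from the employee.)
Total deductions = $169.10 + $89.00 + $299.36 + $28.92 + $124.60 + $24.92 + $8.90 + $140.99 = $885.79
Net pay = $1,779.99 − $885.79 = $894.20

$894.20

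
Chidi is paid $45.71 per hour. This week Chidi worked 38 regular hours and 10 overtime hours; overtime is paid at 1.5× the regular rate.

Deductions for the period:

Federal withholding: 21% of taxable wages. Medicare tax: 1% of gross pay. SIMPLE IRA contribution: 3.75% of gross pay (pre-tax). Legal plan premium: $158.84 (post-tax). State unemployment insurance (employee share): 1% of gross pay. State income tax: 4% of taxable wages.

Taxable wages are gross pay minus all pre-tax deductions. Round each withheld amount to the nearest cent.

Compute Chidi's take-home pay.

$1541.54

Regular pay: 38 × $45.71 = $1736.98
Overtime pay: 10 × $45.71 × 1.5 = $685.65
Gross pay = $1736.98 + $685.65 = $2422.63
SIMPLE IRA contribution: $2422.63 × 0.0375 = $90.85
Taxable wages = $2422.63 − $90.85 = $2331.78
State income tax: $2331.78 × 0.04 = $93.27
Federal withholding: $2331.78 × 0.21 = $489.67
State unemployment insurance (employee share): $2422.63 × 0.01 = $24.23
Medicare tax: $2422.63 × 0.01 = $24.23
Legal plan premium: $158.84
Total deductions = $90.85 + $93.27 + $489.67 + $24.23 + $24.23 + $158.84 = $881.09
Net pay = $2422.63 − $881.09 = $1541.54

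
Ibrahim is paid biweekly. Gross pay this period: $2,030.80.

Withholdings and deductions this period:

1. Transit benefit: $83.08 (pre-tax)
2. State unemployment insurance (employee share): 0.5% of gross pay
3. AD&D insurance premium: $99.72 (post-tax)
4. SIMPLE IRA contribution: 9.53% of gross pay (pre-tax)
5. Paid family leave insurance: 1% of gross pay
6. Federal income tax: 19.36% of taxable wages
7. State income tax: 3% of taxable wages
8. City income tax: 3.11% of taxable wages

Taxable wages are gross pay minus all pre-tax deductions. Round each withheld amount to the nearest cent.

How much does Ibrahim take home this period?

SIMPLE IRA contribution: $2,030.80 × 0.0953 = $193.54
Transit benefit: $83.08
Pre-tax total = $193.54 + $83.08 = $276.62
Taxable wages = $2,030.80 − $276.62 = $1,754.18
City income tax: $1,754.18 × 0.0311 = $54.55
Federal income tax: $1,754.18 × 0.1936 = $339.61
State income tax: $1,754.18 × 0.03 = $52.63
State unemployment insurance (employee share): $2,030.80 × 0.005 = $10.15
Paid family leave insurance: $2,030.80 × 0.01 = $20.31
AD&D insurance premium: $99.72
Total deductions = $193.54 + $83.08 + $54.55 + $339.61 + $52.63 + $10.15 + $20.31 + $99.72 = $853.59
Net pay = $2,030.80 − $853.59 = $1,177.21

$1,177.21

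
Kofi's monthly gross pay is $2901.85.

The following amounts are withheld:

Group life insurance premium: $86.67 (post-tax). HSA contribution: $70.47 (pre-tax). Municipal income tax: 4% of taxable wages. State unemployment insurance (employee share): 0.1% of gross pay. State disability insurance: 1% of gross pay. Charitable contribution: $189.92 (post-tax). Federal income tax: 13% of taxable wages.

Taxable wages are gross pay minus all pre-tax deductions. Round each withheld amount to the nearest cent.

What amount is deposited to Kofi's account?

$2041.53

HSA contribution: $70.47
Taxable wages = $2901.85 − $70.47 = $2831.38
Federal income tax: $2831.38 × 0.13 = $368.08
Municipal income tax: $2831.38 × 0.04 = $113.26
State unemployment insurance (employee share): $2901.85 × 0.001 = $2.90
State disability insurance: $2901.85 × 0.01 = $29.02
Group life insurance premium: $86.67
Charitable contribution: $189.92
Total deductions = $70.47 + $368.08 + $113.26 + $2.90 + $29.02 + $86.67 + $189.92 = $860.32
Net pay = $2901.85 − $860.32 = $2041.53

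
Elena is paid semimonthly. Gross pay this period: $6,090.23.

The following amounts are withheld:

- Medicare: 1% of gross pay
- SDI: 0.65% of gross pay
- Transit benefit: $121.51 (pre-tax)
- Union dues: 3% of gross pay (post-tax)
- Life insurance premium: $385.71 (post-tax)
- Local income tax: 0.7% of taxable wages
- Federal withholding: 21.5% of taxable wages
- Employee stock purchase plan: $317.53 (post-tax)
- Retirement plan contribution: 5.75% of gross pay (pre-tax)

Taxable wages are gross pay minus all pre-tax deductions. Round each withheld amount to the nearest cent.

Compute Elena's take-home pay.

$3,384.78

Transit benefit: $121.51
Retirement plan contribution: $6,090.23 × 0.0575 = $350.19
Pre-tax total = $121.51 + $350.19 = $471.70
Taxable wages = $6,090.23 − $471.70 = $5,618.53
Federal withholding: $5,618.53 × 0.215 = $1,207.98
Local income tax: $5,618.53 × 0.007 = $39.33
SDI: $6,090.23 × 0.0065 = $39.59
Medicare: $6,090.23 × 0.01 = $60.90
Life insurance premium: $385.71
Union dues: $6,090.23 × 0.03 = $182.71
Employee stock purchase plan: $317.53
Total deductions = $121.51 + $350.19 + $1,207.98 + $39.33 + $39.59 + $60.90 + $385.71 + $182.71 + $317.53 = $2,705.45
Net pay = $6,090.23 − $2,705.45 = $3,384.78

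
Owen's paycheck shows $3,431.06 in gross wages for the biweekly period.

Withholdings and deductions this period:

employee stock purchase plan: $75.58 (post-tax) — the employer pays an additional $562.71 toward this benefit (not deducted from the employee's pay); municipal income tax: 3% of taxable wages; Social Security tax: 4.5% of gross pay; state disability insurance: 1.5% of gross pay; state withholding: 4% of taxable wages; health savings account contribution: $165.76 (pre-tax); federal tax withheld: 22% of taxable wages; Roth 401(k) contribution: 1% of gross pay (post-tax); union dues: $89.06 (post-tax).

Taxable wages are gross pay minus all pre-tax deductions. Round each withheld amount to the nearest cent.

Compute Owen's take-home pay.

Health savings account contribution: $165.76
Taxable wages = $3,431.06 − $165.76 = $3,265.30
Municipal income tax: $3,265.30 × 0.03 = $97.96
Federal tax withheld: $3,265.30 × 0.22 = $718.37
State withholding: $3,265.30 × 0.04 = $130.61
State disability insurance: $3,431.06 × 0.015 = $51.47
Social Security tax: $3,431.06 × 0.045 = $154.40
Roth 401(k) contribution: $3,431.06 × 0.01 = $34.31
Employee stock purchase plan: $75.58
Union dues: $89.06
(Employer's $562.71 toward employee stock purchase plan is not withheld from the employee.)
Total deductions = $165.76 + $97.96 + $718.37 + $130.61 + $51.47 + $154.40 + $34.31 + $75.58 + $89.06 = $1,517.52
Net pay = $3,431.06 − $1,517.52 = $1,913.54

$1,913.54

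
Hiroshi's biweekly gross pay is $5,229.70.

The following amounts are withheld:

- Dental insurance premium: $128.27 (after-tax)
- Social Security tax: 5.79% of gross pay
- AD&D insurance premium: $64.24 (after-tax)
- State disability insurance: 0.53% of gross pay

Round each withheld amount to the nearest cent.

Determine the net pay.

$4,706.67

State disability insurance: $5,229.70 × 0.0053 = $27.72
Social Security tax: $5,229.70 × 0.0579 = $302.80
Dental insurance premium: $128.27
AD&D insurance premium: $64.24
Total deductions = $27.72 + $302.80 + $128.27 + $64.24 = $523.03
Net pay = $5,229.70 − $523.03 = $4,706.67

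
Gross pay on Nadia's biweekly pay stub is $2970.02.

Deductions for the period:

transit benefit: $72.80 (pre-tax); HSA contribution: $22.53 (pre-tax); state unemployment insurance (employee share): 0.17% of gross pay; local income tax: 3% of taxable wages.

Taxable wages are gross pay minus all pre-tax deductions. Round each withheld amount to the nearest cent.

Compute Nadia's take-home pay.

HSA contribution: $22.53
Transit benefit: $72.80
Pre-tax total = $22.53 + $72.80 = $95.33
Taxable wages = $2970.02 − $95.33 = $2874.69
Local income tax: $2874.69 × 0.03 = $86.24
State unemployment insurance (employee share): $2970.02 × 0.0017 = $5.05
Total deductions = $22.53 + $72.80 + $86.24 + $5.05 = $186.62
Net pay = $2970.02 − $186.62 = $2783.40

$2783.40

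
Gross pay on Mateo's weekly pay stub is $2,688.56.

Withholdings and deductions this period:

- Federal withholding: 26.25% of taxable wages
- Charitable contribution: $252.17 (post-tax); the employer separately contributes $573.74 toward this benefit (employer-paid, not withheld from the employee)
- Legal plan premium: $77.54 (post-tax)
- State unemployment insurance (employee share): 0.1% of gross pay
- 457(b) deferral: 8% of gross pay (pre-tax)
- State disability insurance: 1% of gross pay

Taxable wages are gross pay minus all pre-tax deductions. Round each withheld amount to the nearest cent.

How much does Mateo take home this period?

457(b) deferral: $2,688.56 × 0.08 = $215.08
Taxable wages = $2,688.56 − $215.08 = $2,473.48
Federal withholding: $2,473.48 × 0.2625 = $649.29
State disability insurance: $2,688.56 × 0.01 = $26.89
State unemployment insurance (employee share): $2,688.56 × 0.001 = $2.69
Charitable contribution: $252.17
Legal plan premium: $77.54
(Employer's $573.74 toward charitable contribution is not withheld from the employee.)
Total deductions = $215.08 + $649.29 + $26.89 + $2.69 + $252.17 + $77.54 = $1,223.66
Net pay = $2,688.56 − $1,223.66 = $1,464.90

$1,464.90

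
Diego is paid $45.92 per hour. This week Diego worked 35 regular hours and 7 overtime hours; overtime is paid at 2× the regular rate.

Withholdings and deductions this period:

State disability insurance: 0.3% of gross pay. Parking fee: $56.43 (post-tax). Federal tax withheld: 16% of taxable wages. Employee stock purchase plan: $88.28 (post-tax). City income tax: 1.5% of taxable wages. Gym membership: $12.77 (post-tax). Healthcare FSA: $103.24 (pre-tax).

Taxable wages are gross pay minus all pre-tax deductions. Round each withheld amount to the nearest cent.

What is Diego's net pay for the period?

Regular pay: 35 × $45.92 = $1,607.20
Overtime pay: 7 × $45.92 × 2 = $642.88
Gross pay = $1,607.20 + $642.88 = $2,250.08
Healthcare FSA: $103.24
Taxable wages = $2,250.08 − $103.24 = $2,146.84
City income tax: $2,146.84 × 0.015 = $32.20
Federal tax withheld: $2,146.84 × 0.16 = $343.49
State disability insurance: $2,250.08 × 0.003 = $6.75
Employee stock purchase plan: $88.28
Parking fee: $56.43
Gym membership: $12.77
Total deductions = $103.24 + $32.20 + $343.49 + $6.75 + $88.28 + $56.43 + $12.77 = $643.16
Net pay = $2,250.08 − $643.16 = $1,606.92

$1,606.92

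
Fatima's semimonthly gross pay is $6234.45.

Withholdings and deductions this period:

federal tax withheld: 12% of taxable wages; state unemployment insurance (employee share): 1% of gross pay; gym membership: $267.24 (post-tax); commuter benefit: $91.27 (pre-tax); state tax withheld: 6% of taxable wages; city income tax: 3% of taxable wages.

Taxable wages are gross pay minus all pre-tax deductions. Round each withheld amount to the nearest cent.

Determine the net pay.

$4523.53

Commuter benefit: $91.27
Taxable wages = $6234.45 − $91.27 = $6143.18
State tax withheld: $6143.18 × 0.06 = $368.59
City income tax: $6143.18 × 0.03 = $184.30
Federal tax withheld: $6143.18 × 0.12 = $737.18
State unemployment insurance (employee share): $6234.45 × 0.01 = $62.34
Gym membership: $267.24
Total deductions = $91.27 + $368.59 + $184.30 + $737.18 + $62.34 + $267.24 = $1710.92
Net pay = $6234.45 − $1710.92 = $4523.53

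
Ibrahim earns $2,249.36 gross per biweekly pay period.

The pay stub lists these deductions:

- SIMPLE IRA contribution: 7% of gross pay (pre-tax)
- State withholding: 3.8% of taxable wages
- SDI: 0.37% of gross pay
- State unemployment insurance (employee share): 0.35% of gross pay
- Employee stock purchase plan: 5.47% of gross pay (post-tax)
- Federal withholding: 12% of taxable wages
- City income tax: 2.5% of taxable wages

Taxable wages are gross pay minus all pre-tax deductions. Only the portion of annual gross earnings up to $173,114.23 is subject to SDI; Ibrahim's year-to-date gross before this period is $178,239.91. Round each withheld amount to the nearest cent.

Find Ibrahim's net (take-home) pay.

SIMPLE IRA contribution: $2,249.36 × 0.07 = $157.46
Taxable wages = $2,249.36 − $157.46 = $2,091.90
City income tax: $2,091.90 × 0.025 = $52.30
Federal withholding: $2,091.90 × 0.12 = $251.03
State withholding: $2,091.90 × 0.038 = $79.49
SDI: annual cap $173,114.23 already reached (YTD $178,239.91), so $0.00
State unemployment insurance (employee share): $2,249.36 × 0.0035 = $7.87
Employee stock purchase plan: $2,249.36 × 0.0547 = $123.04
Total deductions = $157.46 + $52.30 + $251.03 + $79.49 + $0.00 + $7.87 + $123.04 = $671.19
Net pay = $2,249.36 − $671.19 = $1,578.17

$1,578.17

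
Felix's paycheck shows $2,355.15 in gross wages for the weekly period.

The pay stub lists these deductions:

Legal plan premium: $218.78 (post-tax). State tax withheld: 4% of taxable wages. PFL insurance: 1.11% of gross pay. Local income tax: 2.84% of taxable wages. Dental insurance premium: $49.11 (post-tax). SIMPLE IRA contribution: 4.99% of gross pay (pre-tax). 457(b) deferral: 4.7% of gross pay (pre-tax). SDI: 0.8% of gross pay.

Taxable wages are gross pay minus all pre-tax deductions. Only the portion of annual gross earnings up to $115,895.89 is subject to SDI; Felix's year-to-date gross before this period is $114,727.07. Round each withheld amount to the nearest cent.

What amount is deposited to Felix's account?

SIMPLE IRA contribution: $2,355.15 × 0.0499 = $117.52
457(b) deferral: $2,355.15 × 0.047 = $110.69
Pre-tax total = $117.52 + $110.69 = $228.21
Taxable wages = $2,355.15 − $228.21 = $2,126.94
State tax withheld: $2,126.94 × 0.04 = $85.08
Local income tax: $2,126.94 × 0.0284 = $60.41
SDI: only $115,895.89 − $114,727.07 = $1,168.82 of this check is subject → $1,168.82 × 0.008 = $9.35
PFL insurance: $2,355.15 × 0.0111 = $26.14
Legal plan premium: $218.78
Dental insurance premium: $49.11
Total deductions = $117.52 + $110.69 + $85.08 + $60.41 + $9.35 + $26.14 + $218.78 + $49.11 = $677.08
Net pay = $2,355.15 − $677.08 = $1,678.07

$1,678.07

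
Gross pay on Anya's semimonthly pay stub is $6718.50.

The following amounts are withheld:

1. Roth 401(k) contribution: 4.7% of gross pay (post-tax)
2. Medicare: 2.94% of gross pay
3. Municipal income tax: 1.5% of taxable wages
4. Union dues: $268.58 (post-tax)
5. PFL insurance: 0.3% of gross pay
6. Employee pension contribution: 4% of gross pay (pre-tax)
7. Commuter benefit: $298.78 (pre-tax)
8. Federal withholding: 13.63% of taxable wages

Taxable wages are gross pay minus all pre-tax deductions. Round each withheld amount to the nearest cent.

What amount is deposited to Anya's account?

Employee pension contribution: $6718.50 × 0.04 = $268.74
Commuter benefit: $298.78
Pre-tax total = $268.74 + $298.78 = $567.52
Taxable wages = $6718.50 − $567.52 = $6150.98
Federal withholding: $6150.98 × 0.1363 = $838.38
Municipal income tax: $6150.98 × 0.015 = $92.26
Medicare: $6718.50 × 0.0294 = $197.52
PFL insurance: $6718.50 × 0.003 = $20.16
Union dues: $268.58
Roth 401(k) contribution: $6718.50 × 0.047 = $315.77
Total deductions = $268.74 + $298.78 + $838.38 + $92.26 + $197.52 + $20.16 + $268.58 + $315.77 = $2300.19
Net pay = $6718.50 − $2300.19 = $4418.31

$4418.31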